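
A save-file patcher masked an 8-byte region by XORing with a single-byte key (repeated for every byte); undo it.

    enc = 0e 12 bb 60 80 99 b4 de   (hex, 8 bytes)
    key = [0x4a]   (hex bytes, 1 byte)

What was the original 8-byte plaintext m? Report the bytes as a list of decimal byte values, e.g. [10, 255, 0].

The 1-byte key repeats, so the effective keystream is 4a 4a 4a 4a 4a 4a 4a 4a.
byte 0: 0e xor 4a = 44
byte 1: 12 xor 4a = 58
byte 2: bb xor 4a = f1
byte 3: 60 xor 4a = 2a
byte 4: 80 xor 4a = ca
byte 5: 99 xor 4a = d3
byte 6: b4 xor 4a = fe
byte 7: de xor 4a = 94

[68, 88, 241, 42, 202, 211, 254, 148]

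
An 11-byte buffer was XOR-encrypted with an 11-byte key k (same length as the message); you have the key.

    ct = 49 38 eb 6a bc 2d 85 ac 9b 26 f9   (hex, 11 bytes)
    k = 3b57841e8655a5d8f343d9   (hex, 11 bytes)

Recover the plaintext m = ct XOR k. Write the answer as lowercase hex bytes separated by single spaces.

XOR is its own inverse, so applying the key byte-wise gives the result directly.
49 XOR 3b = 72
38 XOR 57 = 6f
eb XOR 84 = 6f
6a XOR 1e = 74
bc XOR 86 = 3a
2d XOR 55 = 78
85 XOR a5 = 20
ac XOR d8 = 74
9b XOR f3 = 68
26 XOR 43 = 65
f9 XOR d9 = 20

72 6f 6f 74 3a 78 20 74 68 65 20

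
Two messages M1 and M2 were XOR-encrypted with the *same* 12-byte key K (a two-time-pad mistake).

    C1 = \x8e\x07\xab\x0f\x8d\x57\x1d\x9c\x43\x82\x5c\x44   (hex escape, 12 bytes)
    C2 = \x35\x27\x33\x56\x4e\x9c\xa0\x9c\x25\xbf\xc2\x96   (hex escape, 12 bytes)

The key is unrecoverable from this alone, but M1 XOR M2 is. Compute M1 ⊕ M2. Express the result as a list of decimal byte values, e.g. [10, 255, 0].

C1 ⊕ C2 = (M1 ⊕ K) ⊕ (M2 ⊕ K) = M1 ⊕ M2 — the shared key cancels under XOR.
8e XOR 35 = bb
07 XOR 27 = 20
ab XOR 33 = 98
0f XOR 56 = 59
8d XOR 4e = c3
57 XOR 9c = cb
1d XOR a0 = bd
9c XOR 9c = 00
43 XOR 25 = 66
82 XOR bf = 3d
5c XOR c2 = 9e
44 XOR 96 = d2

[187, 32, 152, 89, 195, 203, 189, 0, 102, 61, 158, 210]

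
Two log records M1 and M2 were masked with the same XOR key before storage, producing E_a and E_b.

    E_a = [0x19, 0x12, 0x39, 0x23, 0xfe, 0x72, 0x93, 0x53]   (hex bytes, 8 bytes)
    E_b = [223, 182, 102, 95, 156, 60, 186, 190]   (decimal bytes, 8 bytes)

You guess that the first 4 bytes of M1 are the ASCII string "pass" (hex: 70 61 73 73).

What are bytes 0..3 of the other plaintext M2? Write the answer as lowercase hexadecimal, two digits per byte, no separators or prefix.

First, E_a ⊕ E_b = (M1 ⊕ K) ⊕ (M2 ⊕ K) = M1 ⊕ M2, so the key drops out. Then M2 = (M1 ⊕ M2) ⊕ M1 over the first 4 bytes.
byte 0: (19 ⊕ df) ⊕ 70 = c6 ⊕ 70 = b6
byte 1: (12 ⊕ b6) ⊕ 61 = a4 ⊕ 61 = c5
byte 2: (39 ⊕ 66) ⊕ 73 = 5f ⊕ 73 = 2c
byte 3: (23 ⊕ 5f) ⊕ 73 = 7c ⊕ 73 = 0f

b6c52c0f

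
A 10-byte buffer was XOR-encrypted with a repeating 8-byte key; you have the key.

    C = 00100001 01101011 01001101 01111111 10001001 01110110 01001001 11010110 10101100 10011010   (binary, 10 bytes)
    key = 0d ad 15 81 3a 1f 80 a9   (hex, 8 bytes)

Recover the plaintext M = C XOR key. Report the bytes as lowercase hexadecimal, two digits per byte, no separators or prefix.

2cc658feb369c97fa137

The 8-byte key repeats, so the effective keystream is 0d ad 15 81 3a 1f 80 a9 0d ad.
byte 0: 21 ^ 0d = 2c
byte 1: 6b ^ ad = c6
byte 2: 4d ^ 15 = 58
byte 3: 7f ^ 81 = fe
byte 4: 89 ^ 3a = b3
byte 5: 76 ^ 1f = 69
byte 6: 49 ^ 80 = c9
byte 7: d6 ^ a9 = 7f
byte 8: ac ^ 0d = a1
byte 9: 9a ^ ad = 37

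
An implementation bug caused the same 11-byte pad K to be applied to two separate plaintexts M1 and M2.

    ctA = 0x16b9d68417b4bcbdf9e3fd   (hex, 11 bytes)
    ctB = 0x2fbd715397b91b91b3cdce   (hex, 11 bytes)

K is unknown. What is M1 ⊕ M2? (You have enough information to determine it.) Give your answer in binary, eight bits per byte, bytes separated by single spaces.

00111001 00000100 10100111 11010111 10000000 00001101 10100111 00101100 01001010 00101110 00110011

ctA ⊕ ctB = (M1 ⊕ K) ⊕ (M2 ⊕ K) = M1 ⊕ M2 — the shared key cancels under XOR.
16 xor 2f = 39
b9 xor bd = 04
d6 xor 71 = a7
84 xor 53 = d7
17 xor 97 = 80
b4 xor b9 = 0d
bc xor 1b = a7
bd xor 91 = 2c
f9 xor b3 = 4a
e3 xor cd = 2e
fd xor ce = 33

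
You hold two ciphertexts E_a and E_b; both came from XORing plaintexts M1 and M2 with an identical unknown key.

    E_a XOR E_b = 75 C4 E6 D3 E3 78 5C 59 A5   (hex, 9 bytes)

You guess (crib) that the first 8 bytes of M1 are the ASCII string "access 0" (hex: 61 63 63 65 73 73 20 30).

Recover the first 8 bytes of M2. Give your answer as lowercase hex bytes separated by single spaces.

Since E_a ⊕ E_b = M1 ⊕ M2, XORing with the guessed M1 bytes yields the corresponding M2 bytes: M2 = (E_a ⊕ E_b) ⊕ M1.
75 ^ 61 = 14
c4 ^ 63 = a7
e6 ^ 63 = 85
d3 ^ 65 = b6
e3 ^ 73 = 90
78 ^ 73 = 0b
5c ^ 20 = 7c
59 ^ 30 = 69

14 a7 85 b6 90 0b 7c 69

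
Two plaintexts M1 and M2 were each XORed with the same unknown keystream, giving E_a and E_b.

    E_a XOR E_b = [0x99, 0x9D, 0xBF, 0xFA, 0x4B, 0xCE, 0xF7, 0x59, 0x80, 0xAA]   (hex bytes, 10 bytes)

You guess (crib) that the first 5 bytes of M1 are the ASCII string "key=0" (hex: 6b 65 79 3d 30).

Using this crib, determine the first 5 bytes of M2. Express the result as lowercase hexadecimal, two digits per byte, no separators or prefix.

Since E_a ⊕ E_b = M1 ⊕ M2, XORing with the guessed M1 bytes yields the corresponding M2 bytes: M2 = (E_a ⊕ E_b) ⊕ M1.
153 ^ 107 = 242
157 ^ 101 = 248
191 ^ 121 = 198
250 ^  61 = 199
 75 ^  48 = 123

f2f8c6c77b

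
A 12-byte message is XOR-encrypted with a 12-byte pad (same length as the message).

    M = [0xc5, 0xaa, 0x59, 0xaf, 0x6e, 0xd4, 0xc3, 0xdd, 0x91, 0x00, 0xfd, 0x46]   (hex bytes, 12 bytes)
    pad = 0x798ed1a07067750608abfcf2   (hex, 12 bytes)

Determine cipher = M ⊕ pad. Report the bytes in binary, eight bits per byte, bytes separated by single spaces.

byte 0: c5 ^ 79 = bc
byte 1: aa ^ 8e = 24
byte 2: 59 ^ d1 = 88
byte 3: af ^ a0 = 0f
byte 4: 6e ^ 70 = 1e
byte 5: d4 ^ 67 = b3
byte 6: c3 ^ 75 = b6
byte 7: dd ^ 06 = db
byte 8: 91 ^ 08 = 99
byte 9: 00 ^ ab = ab
byte 10: fd ^ fc = 01
byte 11: 46 ^ f2 = b4

10111100 00100100 10001000 00001111 00011110 10110011 10110110 11011011 10011001 10101011 00000001 10110100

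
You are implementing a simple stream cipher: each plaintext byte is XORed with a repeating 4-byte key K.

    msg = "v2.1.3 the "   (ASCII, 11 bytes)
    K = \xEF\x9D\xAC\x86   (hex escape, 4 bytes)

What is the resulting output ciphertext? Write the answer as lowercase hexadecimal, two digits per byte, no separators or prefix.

99af82b7c1ae8cf287f88c

The 4-byte key repeats, so the effective keystream is ef 9d ac 86 ef 9d ac 86 ef 9d ac.
byte 0: 76 xor ef = 99
byte 1: 32 xor 9d = af
byte 2: 2e xor ac = 82
byte 3: 31 xor 86 = b7
byte 4: 2e xor ef = c1
byte 5: 33 xor 9d = ae
byte 6: 20 xor ac = 8c
byte 7: 74 xor 86 = f2
byte 8: 68 xor ef = 87
byte 9: 65 xor 9d = f8
byte 10: 20 xor ac = 8c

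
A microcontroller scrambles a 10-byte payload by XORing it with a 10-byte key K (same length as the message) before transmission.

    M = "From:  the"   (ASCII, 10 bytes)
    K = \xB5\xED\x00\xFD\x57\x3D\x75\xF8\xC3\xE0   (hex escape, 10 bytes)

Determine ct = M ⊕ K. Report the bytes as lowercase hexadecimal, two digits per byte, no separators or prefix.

f39f6f906d1d558cab85

01000110 ⊕ 10110101 = 11110011
01110010 ⊕ 11101101 = 10011111
01101111 ⊕ 00000000 = 01101111
01101101 ⊕ 11111101 = 10010000
00111010 ⊕ 01010111 = 01101101
00100000 ⊕ 00111101 = 00011101
00100000 ⊕ 01110101 = 01010101
01110100 ⊕ 11111000 = 10001100
01101000 ⊕ 11000011 = 10101011
01100101 ⊕ 11100000 = 10000101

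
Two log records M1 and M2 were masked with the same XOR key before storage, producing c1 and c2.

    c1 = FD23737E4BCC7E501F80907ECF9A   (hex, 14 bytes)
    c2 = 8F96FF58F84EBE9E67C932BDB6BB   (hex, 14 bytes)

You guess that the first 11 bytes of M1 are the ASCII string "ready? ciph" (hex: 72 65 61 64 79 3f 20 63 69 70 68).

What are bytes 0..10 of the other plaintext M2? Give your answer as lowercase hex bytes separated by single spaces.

00 d0 ed 42 ca bd e0 ad 11 39 ca

First, c1 ⊕ c2 = (M1 ⊕ K) ⊕ (M2 ⊕ K) = M1 ⊕ M2, so the key drops out. Then M2 = (M1 ⊕ M2) ⊕ M1 over the first 11 bytes.
byte 0: (fd XOR 8f) XOR 72 = 72 XOR 72 = 00
byte 1: (23 XOR 96) XOR 65 = b5 XOR 65 = d0
byte 2: (73 XOR ff) XOR 61 = 8c XOR 61 = ed
byte 3: (7e XOR 58) XOR 64 = 26 XOR 64 = 42
byte 4: (4b XOR f8) XOR 79 = b3 XOR 79 = ca
byte 5: (cc XOR 4e) XOR 3f = 82 XOR 3f = bd
byte 6: (7e XOR be) XOR 20 = c0 XOR 20 = e0
byte 7: (50 XOR 9e) XOR 63 = ce XOR 63 = ad
byte 8: (1f XOR 67) XOR 69 = 78 XOR 69 = 11
byte 9: (80 XOR c9) XOR 70 = 49 XOR 70 = 39
byte 10: (90 XOR 32) XOR 68 = a2 XOR 68 = ca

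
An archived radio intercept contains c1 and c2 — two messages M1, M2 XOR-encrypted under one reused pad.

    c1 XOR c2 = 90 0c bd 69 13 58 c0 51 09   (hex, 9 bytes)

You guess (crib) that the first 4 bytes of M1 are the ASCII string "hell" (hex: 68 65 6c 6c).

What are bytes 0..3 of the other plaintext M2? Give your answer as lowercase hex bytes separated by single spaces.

f8 69 d1 05

Since c1 ⊕ c2 = M1 ⊕ M2, XORing with the guessed M1 bytes yields the corresponding M2 bytes: M2 = (c1 ⊕ c2) ⊕ M1.
90 xor 68 = f8
0c xor 65 = 69
bd xor 6c = d1
69 xor 6c = 05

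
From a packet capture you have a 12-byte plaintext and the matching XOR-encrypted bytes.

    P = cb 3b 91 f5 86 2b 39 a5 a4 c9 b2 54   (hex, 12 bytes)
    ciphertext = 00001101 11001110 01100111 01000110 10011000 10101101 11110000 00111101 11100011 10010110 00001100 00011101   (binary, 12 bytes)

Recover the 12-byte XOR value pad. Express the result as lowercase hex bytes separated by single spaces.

Since ciphertext = P ⊕ pad, XORing both sides with P gives pad = P ⊕ ciphertext.
byte 0: 11001011 ⊕ 00001101 = 11000110
byte 1: 00111011 ⊕ 11001110 = 11110101
byte 2: 10010001 ⊕ 01100111 = 11110110
byte 3: 11110101 ⊕ 01000110 = 10110011
byte 4: 10000110 ⊕ 10011000 = 00011110
byte 5: 00101011 ⊕ 10101101 = 10000110
byte 6: 00111001 ⊕ 11110000 = 11001001
byte 7: 10100101 ⊕ 00111101 = 10011000
byte 8: 10100100 ⊕ 11100011 = 01000111
byte 9: 11001001 ⊕ 10010110 = 01011111
byte 10: 10110010 ⊕ 00001100 = 10111110
byte 11: 01010100 ⊕ 00011101 = 01001001

c6 f5 f6 b3 1e 86 c9 98 47 5f be 49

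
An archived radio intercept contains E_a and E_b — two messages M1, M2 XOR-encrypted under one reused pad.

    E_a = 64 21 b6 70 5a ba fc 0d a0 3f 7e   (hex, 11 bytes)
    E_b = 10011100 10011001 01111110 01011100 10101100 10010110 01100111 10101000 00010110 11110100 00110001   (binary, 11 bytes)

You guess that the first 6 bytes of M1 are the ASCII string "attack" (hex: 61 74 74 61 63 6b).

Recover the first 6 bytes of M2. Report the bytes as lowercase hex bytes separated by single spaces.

First, E_a ⊕ E_b = (M1 ⊕ K) ⊕ (M2 ⊕ K) = M1 ⊕ M2, so the key drops out. Then M2 = (M1 ⊕ M2) ⊕ M1 over the first 6 bytes.
byte 0: (64 ⊕ 9c) ⊕ 61 = f8 ⊕ 61 = 99
byte 1: (21 ⊕ 99) ⊕ 74 = b8 ⊕ 74 = cc
byte 2: (b6 ⊕ 7e) ⊕ 74 = c8 ⊕ 74 = bc
byte 3: (70 ⊕ 5c) ⊕ 61 = 2c ⊕ 61 = 4d
byte 4: (5a ⊕ ac) ⊕ 63 = f6 ⊕ 63 = 95
byte 5: (ba ⊕ 96) ⊕ 6b = 2c ⊕ 6b = 47

99 cc bc 4d 95 47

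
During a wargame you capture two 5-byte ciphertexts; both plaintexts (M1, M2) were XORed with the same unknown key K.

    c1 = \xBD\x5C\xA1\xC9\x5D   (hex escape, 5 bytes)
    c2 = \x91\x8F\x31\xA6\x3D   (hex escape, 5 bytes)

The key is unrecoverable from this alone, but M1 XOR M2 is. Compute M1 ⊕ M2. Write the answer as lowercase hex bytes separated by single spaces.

c1 ⊕ c2 = (M1 ⊕ K) ⊕ (M2 ⊕ K) = M1 ⊕ M2 — the shared key cancels under XOR.
10111101 ⊕ 10010001 = 00101100
01011100 ⊕ 10001111 = 11010011
10100001 ⊕ 00110001 = 10010000
11001001 ⊕ 10100110 = 01101111
01011101 ⊕ 00111101 = 01100000

2c d3 90 6f 60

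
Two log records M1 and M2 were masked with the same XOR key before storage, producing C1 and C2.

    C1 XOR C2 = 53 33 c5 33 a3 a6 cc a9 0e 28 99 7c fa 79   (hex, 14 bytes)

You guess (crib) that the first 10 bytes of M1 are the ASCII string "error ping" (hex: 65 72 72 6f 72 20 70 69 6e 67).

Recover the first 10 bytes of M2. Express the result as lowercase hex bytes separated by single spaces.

Since C1 ⊕ C2 = M1 ⊕ M2, XORing with the guessed M1 bytes yields the corresponding M2 bytes: M2 = (C1 ⊕ C2) ⊕ M1.
byte 0: 53 ^ 65 = 36
byte 1: 33 ^ 72 = 41
byte 2: c5 ^ 72 = b7
byte 3: 33 ^ 6f = 5c
byte 4: a3 ^ 72 = d1
byte 5: a6 ^ 20 = 86
byte 6: cc ^ 70 = bc
byte 7: a9 ^ 69 = c0
byte 8: 0e ^ 6e = 60
byte 9: 28 ^ 67 = 4f

36 41 b7 5c d1 86 bc c0 60 4f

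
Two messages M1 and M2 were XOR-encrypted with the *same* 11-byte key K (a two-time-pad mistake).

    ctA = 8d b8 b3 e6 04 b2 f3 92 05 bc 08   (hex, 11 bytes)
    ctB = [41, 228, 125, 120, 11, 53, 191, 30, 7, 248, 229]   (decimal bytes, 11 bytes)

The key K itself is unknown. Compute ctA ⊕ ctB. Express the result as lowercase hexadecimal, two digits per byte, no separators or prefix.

ctA ⊕ ctB = (M1 ⊕ K) ⊕ (M2 ⊕ K) = M1 ⊕ M2 — the shared key cancels under XOR.
10001101 XOR 00101001 = 10100100
10111000 XOR 11100100 = 01011100
10110011 XOR 01111101 = 11001110
11100110 XOR 01111000 = 10011110
00000100 XOR 00001011 = 00001111
10110010 XOR 00110101 = 10000111
11110011 XOR 10111111 = 01001100
10010010 XOR 00011110 = 10001100
00000101 XOR 00000111 = 00000010
10111100 XOR 11111000 = 01000100
00001000 XOR 11100101 = 11101101

a45cce9e0f874c8c0244ed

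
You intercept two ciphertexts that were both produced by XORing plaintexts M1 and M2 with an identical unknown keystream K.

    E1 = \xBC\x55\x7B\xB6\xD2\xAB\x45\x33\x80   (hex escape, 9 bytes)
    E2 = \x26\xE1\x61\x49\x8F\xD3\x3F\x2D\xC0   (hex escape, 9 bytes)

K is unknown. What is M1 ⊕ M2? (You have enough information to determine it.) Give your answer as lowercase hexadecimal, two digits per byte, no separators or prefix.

9ab41aff5d787a1e40

E1 ⊕ E2 = (M1 ⊕ K) ⊕ (M2 ⊕ K) = M1 ⊕ M2 — the shared key cancels under XOR.
bc ⊕ 26 = 9a
55 ⊕ e1 = b4
7b ⊕ 61 = 1a
b6 ⊕ 49 = ff
d2 ⊕ 8f = 5d
ab ⊕ d3 = 78
45 ⊕ 3f = 7a
33 ⊕ 2d = 1e
80 ⊕ c0 = 40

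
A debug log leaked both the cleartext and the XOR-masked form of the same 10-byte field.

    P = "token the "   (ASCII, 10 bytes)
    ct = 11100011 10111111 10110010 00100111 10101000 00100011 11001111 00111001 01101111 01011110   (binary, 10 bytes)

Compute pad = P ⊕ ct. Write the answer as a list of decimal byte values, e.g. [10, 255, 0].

[151, 208, 217, 66, 198, 3, 187, 81, 10, 126]

Since ct = P ⊕ pad, XORing both sides with P gives pad = P ⊕ ct.
byte 0: 74 xor e3 = 97
byte 1: 6f xor bf = d0
byte 2: 6b xor b2 = d9
byte 3: 65 xor 27 = 42
byte 4: 6e xor a8 = c6
byte 5: 20 xor 23 = 03
byte 6: 74 xor cf = bb
byte 7: 68 xor 39 = 51
byte 8: 65 xor 6f = 0a
byte 9: 20 xor 5e = 7e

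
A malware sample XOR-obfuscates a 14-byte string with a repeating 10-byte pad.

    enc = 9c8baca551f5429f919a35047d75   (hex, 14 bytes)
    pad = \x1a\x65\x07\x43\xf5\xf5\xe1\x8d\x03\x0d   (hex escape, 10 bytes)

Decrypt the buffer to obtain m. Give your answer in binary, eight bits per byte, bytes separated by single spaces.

10000110 11101110 10101011 11100110 10100100 00000000 10100011 00010010 10010010 10010111 00101111 01100001 01111010 00110110

The 10-byte key repeats, so the effective keystream is 1a 65 07 43 f5 f5 e1 8d 03 0d 1a 65 07 43.
byte 0: 156 ^  26 = 134
byte 1: 139 ^ 101 = 238
byte 2: 172 ^   7 = 171
byte 3: 165 ^  67 = 230
byte 4:  81 ^ 245 = 164
byte 5: 245 ^ 245 =   0
byte 6:  66 ^ 225 = 163
byte 7: 159 ^ 141 =  18
byte 8: 145 ^   3 = 146
byte 9: 154 ^  13 = 151
byte 10:  53 ^  26 =  47
byte 11:   4 ^ 101 =  97
byte 12: 125 ^   7 = 122
byte 13: 117 ^  67 =  54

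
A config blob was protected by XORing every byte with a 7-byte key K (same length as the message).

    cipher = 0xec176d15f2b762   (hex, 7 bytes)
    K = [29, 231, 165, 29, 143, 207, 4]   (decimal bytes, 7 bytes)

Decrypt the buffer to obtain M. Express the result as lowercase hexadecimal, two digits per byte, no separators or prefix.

f1f0c8087d7866

XOR is its own inverse, so applying the key byte-wise gives the result directly.
ec xor 1d = f1
17 xor e7 = f0
6d xor a5 = c8
15 xor 1d = 08
f2 xor 8f = 7d
b7 xor cf = 78
62 xor 04 = 66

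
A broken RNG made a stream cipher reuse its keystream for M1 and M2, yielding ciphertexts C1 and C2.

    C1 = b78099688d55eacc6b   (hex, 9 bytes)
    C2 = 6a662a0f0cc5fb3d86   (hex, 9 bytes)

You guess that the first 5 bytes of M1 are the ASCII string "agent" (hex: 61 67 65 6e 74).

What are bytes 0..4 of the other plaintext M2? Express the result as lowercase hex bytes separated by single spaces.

First, C1 ⊕ C2 = (M1 ⊕ K) ⊕ (M2 ⊕ K) = M1 ⊕ M2, so the key drops out. Then M2 = (M1 ⊕ M2) ⊕ M1 over the first 5 bytes.
byte 0: (b7 XOR 6a) XOR 61 = dd XOR 61 = bc
byte 1: (80 XOR 66) XOR 67 = e6 XOR 67 = 81
byte 2: (99 XOR 2a) XOR 65 = b3 XOR 65 = d6
byte 3: (68 XOR 0f) XOR 6e = 67 XOR 6e = 09
byte 4: (8d XOR 0c) XOR 74 = 81 XOR 74 = f5

bc 81 d6 09 f5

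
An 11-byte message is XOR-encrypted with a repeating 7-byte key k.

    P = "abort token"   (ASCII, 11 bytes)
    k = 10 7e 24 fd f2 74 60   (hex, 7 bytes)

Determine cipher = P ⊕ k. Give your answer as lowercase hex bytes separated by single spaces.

71 1c 4b 8f 86 54 14 7f 15 41 93

The 7-byte key repeats, so the effective keystream is 10 7e 24 fd f2 74 60 10 7e 24 fd.
byte 0:  97 XOR  16 = 113
byte 1:  98 XOR 126 =  28
byte 2: 111 XOR  36 =  75
byte 3: 114 XOR 253 = 143
byte 4: 116 XOR 242 = 134
byte 5:  32 XOR 116 =  84
byte 6: 116 XOR  96 =  20
byte 7: 111 XOR  16 = 127
byte 8: 107 XOR 126 =  21
byte 9: 101 XOR  36 =  65
byte 10: 110 XOR 253 = 147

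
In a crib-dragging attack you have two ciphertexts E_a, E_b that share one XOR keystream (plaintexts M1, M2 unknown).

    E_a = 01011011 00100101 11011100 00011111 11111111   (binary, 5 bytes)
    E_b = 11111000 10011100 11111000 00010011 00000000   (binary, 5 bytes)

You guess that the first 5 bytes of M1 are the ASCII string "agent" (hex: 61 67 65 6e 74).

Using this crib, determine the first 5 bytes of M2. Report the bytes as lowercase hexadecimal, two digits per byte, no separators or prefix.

c2de41628b

First, E_a ⊕ E_b = (M1 ⊕ K) ⊕ (M2 ⊕ K) = M1 ⊕ M2, so the key drops out. Then M2 = (M1 ⊕ M2) ⊕ M1 over the first 5 bytes.
byte 0: (5b xor f8) xor 61 = a3 xor 61 = c2
byte 1: (25 xor 9c) xor 67 = b9 xor 67 = de
byte 2: (dc xor f8) xor 65 = 24 xor 65 = 41
byte 3: (1f xor 13) xor 6e = 0c xor 6e = 62
byte 4: (ff xor 00) xor 74 = ff xor 74 = 8b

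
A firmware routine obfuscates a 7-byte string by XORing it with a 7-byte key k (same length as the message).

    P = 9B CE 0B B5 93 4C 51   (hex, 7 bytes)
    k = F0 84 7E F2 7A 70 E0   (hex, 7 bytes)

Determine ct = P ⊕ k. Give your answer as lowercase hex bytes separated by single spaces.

6b 4a 75 47 e9 3c b1

XOR is its own inverse, so applying the key byte-wise gives the result directly.
9b xor f0 = 6b
ce xor 84 = 4a
0b xor 7e = 75
b5 xor f2 = 47
93 xor 7a = e9
4c xor 70 = 3c
51 xor e0 = b1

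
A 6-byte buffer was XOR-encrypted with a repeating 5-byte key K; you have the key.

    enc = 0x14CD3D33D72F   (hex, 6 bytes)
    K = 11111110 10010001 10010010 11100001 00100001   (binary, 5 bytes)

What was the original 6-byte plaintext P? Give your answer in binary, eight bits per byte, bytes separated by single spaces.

The 5-byte key repeats, so the effective keystream is fe 91 92 e1 21 fe.
byte 0: 14 xor fe = ea
byte 1: cd xor 91 = 5c
byte 2: 3d xor 92 = af
byte 3: 33 xor e1 = d2
byte 4: d7 xor 21 = f6
byte 5: 2f xor fe = d1

11101010 01011100 10101111 11010010 11110110 11010001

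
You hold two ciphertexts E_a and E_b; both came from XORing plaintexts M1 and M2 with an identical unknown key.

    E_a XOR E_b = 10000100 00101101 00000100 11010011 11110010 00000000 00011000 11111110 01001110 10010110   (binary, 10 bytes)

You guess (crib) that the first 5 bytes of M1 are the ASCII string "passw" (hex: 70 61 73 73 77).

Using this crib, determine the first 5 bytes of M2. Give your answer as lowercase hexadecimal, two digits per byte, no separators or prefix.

f44c77a085

Since E_a ⊕ E_b = M1 ⊕ M2, XORing with the guessed M1 bytes yields the corresponding M2 bytes: M2 = (E_a ⊕ E_b) ⊕ M1.
132 xor 112 = 244
 45 xor  97 =  76
  4 xor 115 = 119
211 xor 115 = 160
242 xor 119 = 133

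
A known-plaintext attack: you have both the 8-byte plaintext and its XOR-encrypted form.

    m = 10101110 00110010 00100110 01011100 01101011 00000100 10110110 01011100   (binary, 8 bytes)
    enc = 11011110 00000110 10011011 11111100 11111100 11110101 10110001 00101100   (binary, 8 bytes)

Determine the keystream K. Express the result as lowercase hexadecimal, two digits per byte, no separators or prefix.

7034bda097f10770

Since enc = m ⊕ K, XORing both sides with m gives K = m ⊕ enc.
ae ⊕ de = 70
32 ⊕ 06 = 34
26 ⊕ 9b = bd
5c ⊕ fc = a0
6b ⊕ fc = 97
04 ⊕ f5 = f1
b6 ⊕ b1 = 07
5c ⊕ 2c = 70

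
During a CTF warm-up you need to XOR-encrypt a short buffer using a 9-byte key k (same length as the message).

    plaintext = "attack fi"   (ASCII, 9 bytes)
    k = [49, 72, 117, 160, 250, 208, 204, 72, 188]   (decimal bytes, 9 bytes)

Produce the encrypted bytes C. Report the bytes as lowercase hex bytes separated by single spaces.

XOR is its own inverse, so applying the key byte-wise gives the result directly.
byte 0: 01100001 xor 00110001 = 01010000
byte 1: 01110100 xor 01001000 = 00111100
byte 2: 01110100 xor 01110101 = 00000001
byte 3: 01100001 xor 10100000 = 11000001
byte 4: 01100011 xor 11111010 = 10011001
byte 5: 01101011 xor 11010000 = 10111011
byte 6: 00100000 xor 11001100 = 11101100
byte 7: 01100110 xor 01001000 = 00101110
byte 8: 01101001 xor 10111100 = 11010101

50 3c 01 c1 99 bb ec 2e d5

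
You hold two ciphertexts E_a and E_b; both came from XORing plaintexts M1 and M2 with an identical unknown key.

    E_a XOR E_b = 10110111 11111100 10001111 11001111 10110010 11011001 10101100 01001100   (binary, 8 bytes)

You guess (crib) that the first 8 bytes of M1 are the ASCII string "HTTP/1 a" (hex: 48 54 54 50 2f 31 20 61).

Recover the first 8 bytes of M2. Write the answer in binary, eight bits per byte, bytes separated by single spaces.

Since E_a ⊕ E_b = M1 ⊕ M2, XORing with the guessed M1 bytes yields the corresponding M2 bytes: M2 = (E_a ⊕ E_b) ⊕ M1.
183 XOR  72 = 255
252 XOR  84 = 168
143 XOR  84 = 219
207 XOR  80 = 159
178 XOR  47 = 157
217 XOR  49 = 232
172 XOR  32 = 140
 76 XOR  97 =  45

11111111 10101000 11011011 10011111 10011101 11101000 10001100 00101101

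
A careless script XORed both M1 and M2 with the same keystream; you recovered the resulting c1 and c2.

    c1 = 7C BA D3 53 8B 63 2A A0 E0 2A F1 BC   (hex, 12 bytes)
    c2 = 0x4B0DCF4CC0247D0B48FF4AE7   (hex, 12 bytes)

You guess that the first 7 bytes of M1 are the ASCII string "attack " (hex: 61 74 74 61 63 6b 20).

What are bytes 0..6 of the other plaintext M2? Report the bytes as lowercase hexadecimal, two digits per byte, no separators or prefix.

56c3687e282c77

First, c1 ⊕ c2 = (M1 ⊕ K) ⊕ (M2 ⊕ K) = M1 ⊕ M2, so the key drops out. Then M2 = (M1 ⊕ M2) ⊕ M1 over the first 7 bytes.
byte 0: (7c ⊕ 4b) ⊕ 61 = 37 ⊕ 61 = 56
byte 1: (ba ⊕ 0d) ⊕ 74 = b7 ⊕ 74 = c3
byte 2: (d3 ⊕ cf) ⊕ 74 = 1c ⊕ 74 = 68
byte 3: (53 ⊕ 4c) ⊕ 61 = 1f ⊕ 61 = 7e
byte 4: (8b ⊕ c0) ⊕ 63 = 4b ⊕ 63 = 28
byte 5: (63 ⊕ 24) ⊕ 6b = 47 ⊕ 6b = 2c
byte 6: (2a ⊕ 7d) ⊕ 20 = 57 ⊕ 20 = 77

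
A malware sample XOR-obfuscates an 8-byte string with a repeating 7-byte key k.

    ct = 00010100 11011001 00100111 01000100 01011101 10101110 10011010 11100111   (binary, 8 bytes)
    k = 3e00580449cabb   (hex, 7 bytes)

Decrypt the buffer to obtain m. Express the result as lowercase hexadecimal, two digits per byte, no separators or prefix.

2ad97f40146421d9

The 7-byte key repeats, so the effective keystream is 3e 00 58 04 49 ca bb 3e.
byte 0: 14 ^ 3e = 2a
byte 1: d9 ^ 00 = d9
byte 2: 27 ^ 58 = 7f
byte 3: 44 ^ 04 = 40
byte 4: 5d ^ 49 = 14
byte 5: ae ^ ca = 64
byte 6: 9a ^ bb = 21
byte 7: e7 ^ 3e = d9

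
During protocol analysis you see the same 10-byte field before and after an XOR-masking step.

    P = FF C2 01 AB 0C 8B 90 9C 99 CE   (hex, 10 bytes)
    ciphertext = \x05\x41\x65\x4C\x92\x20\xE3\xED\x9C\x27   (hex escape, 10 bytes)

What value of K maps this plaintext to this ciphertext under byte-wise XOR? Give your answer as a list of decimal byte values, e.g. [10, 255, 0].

Since ciphertext = P ⊕ K, XORing both sides with P gives K = P ⊕ ciphertext.
255 xor   5 = 250
194 xor  65 = 131
  1 xor 101 = 100
171 xor  76 = 231
 12 xor 146 = 158
139 xor  32 = 171
144 xor 227 = 115
156 xor 237 = 113
153 xor 156 =   5
206 xor  39 = 233

[250, 131, 100, 231, 158, 171, 115, 113, 5, 233]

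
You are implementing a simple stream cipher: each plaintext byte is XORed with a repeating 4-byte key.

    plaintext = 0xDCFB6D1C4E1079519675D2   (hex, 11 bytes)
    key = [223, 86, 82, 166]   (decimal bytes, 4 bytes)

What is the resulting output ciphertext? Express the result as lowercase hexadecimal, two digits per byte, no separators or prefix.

The 4-byte key repeats, so the effective keystream is df 56 52 a6 df 56 52 a6 df 56 52.
byte 0: dc ⊕ df = 03
byte 1: fb ⊕ 56 = ad
byte 2: 6d ⊕ 52 = 3f
byte 3: 1c ⊕ a6 = ba
byte 4: 4e ⊕ df = 91
byte 5: 10 ⊕ 56 = 46
byte 6: 79 ⊕ 52 = 2b
byte 7: 51 ⊕ a6 = f7
byte 8: 96 ⊕ df = 49
byte 9: 75 ⊕ 56 = 23
byte 10: d2 ⊕ 52 = 80

03ad3fba91462bf7492380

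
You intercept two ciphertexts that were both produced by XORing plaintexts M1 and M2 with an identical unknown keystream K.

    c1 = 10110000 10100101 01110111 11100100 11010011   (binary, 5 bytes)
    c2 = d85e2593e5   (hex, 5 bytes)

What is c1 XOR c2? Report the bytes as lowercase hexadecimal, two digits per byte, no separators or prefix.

c1 ⊕ c2 = (M1 ⊕ K) ⊕ (M2 ⊕ K) = M1 ⊕ M2 — the shared key cancels under XOR.
b0 ^ d8 = 68
a5 ^ 5e = fb
77 ^ 25 = 52
e4 ^ 93 = 77
d3 ^ e5 = 36

68fb527736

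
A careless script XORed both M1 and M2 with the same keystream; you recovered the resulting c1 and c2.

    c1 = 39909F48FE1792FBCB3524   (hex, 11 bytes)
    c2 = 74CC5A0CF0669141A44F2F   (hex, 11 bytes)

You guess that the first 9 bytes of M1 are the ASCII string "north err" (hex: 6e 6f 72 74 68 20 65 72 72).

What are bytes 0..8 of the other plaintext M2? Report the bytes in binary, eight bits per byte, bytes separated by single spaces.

00100011 00110011 10110111 00110000 01100110 01010001 01100110 11001000 00011101

First, c1 ⊕ c2 = (M1 ⊕ K) ⊕ (M2 ⊕ K) = M1 ⊕ M2, so the key drops out. Then M2 = (M1 ⊕ M2) ⊕ M1 over the first 9 bytes.
byte 0: (39 ⊕ 74) ⊕ 6e = 4d ⊕ 6e = 23
byte 1: (90 ⊕ cc) ⊕ 6f = 5c ⊕ 6f = 33
byte 2: (9f ⊕ 5a) ⊕ 72 = c5 ⊕ 72 = b7
byte 3: (48 ⊕ 0c) ⊕ 74 = 44 ⊕ 74 = 30
byte 4: (fe ⊕ f0) ⊕ 68 = 0e ⊕ 68 = 66
byte 5: (17 ⊕ 66) ⊕ 20 = 71 ⊕ 20 = 51
byte 6: (92 ⊕ 91) ⊕ 65 = 03 ⊕ 65 = 66
byte 7: (fb ⊕ 41) ⊕ 72 = ba ⊕ 72 = c8
byte 8: (cb ⊕ a4) ⊕ 72 = 6f ⊕ 72 = 1d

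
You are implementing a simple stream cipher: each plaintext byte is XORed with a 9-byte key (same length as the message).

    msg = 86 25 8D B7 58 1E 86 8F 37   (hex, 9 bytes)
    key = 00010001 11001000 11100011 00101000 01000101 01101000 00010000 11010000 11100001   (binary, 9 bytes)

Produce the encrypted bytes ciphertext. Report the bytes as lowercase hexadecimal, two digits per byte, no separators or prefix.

97ed6e9f1d76965fd6

XOR is its own inverse, so applying the key byte-wise gives the result directly.
134 xor  17 = 151
 37 xor 200 = 237
141 xor 227 = 110
183 xor  40 = 159
 88 xor  69 =  29
 30 xor 104 = 118
134 xor  16 = 150
143 xor 208 =  95
 55 xor 225 = 214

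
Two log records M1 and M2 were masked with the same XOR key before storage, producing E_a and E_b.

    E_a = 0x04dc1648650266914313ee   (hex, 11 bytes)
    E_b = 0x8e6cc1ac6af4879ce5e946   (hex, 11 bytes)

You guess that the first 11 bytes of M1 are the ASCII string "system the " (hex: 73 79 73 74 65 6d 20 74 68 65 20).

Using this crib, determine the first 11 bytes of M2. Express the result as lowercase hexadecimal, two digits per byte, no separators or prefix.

First, E_a ⊕ E_b = (M1 ⊕ K) ⊕ (M2 ⊕ K) = M1 ⊕ M2, so the key drops out. Then M2 = (M1 ⊕ M2) ⊕ M1 over the first 11 bytes.
byte 0: (04 XOR 8e) XOR 73 = 8a XOR 73 = f9
byte 1: (dc XOR 6c) XOR 79 = b0 XOR 79 = c9
byte 2: (16 XOR c1) XOR 73 = d7 XOR 73 = a4
byte 3: (48 XOR ac) XOR 74 = e4 XOR 74 = 90
byte 4: (65 XOR 6a) XOR 65 = 0f XOR 65 = 6a
byte 5: (02 XOR f4) XOR 6d = f6 XOR 6d = 9b
byte 6: (66 XOR 87) XOR 20 = e1 XOR 20 = c1
byte 7: (91 XOR 9c) XOR 74 = 0d XOR 74 = 79
byte 8: (43 XOR e5) XOR 68 = a6 XOR 68 = ce
byte 9: (13 XOR e9) XOR 65 = fa XOR 65 = 9f
byte 10: (ee XOR 46) XOR 20 = a8 XOR 20 = 88

f9c9a4906a9bc179ce9f88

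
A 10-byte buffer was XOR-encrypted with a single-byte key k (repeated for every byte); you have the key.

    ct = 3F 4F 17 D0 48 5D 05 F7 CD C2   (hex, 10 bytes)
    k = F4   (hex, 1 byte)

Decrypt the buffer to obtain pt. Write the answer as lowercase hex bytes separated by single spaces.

cb bb e3 24 bc a9 f1 03 39 36

The 1-byte key repeats, so the effective keystream is f4 f4 f4 f4 f4 f4 f4 f4 f4 f4.
byte 0: 3f xor f4 = cb
byte 1: 4f xor f4 = bb
byte 2: 17 xor f4 = e3
byte 3: d0 xor f4 = 24
byte 4: 48 xor f4 = bc
byte 5: 5d xor f4 = a9
byte 6: 05 xor f4 = f1
byte 7: f7 xor f4 = 03
byte 8: cd xor f4 = 39
byte 9: c2 xor f4 = 36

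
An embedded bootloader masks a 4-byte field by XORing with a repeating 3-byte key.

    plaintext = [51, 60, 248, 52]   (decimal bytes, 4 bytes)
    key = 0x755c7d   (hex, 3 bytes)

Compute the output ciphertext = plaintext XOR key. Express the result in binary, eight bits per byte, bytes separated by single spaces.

01000110 01100000 10000101 01000001

The 3-byte key repeats, so the effective keystream is 75 5c 7d 75.
byte 0: 00110011 xor 01110101 = 01000110
byte 1: 00111100 xor 01011100 = 01100000
byte 2: 11111000 xor 01111101 = 10000101
byte 3: 00110100 xor 01110101 = 01000001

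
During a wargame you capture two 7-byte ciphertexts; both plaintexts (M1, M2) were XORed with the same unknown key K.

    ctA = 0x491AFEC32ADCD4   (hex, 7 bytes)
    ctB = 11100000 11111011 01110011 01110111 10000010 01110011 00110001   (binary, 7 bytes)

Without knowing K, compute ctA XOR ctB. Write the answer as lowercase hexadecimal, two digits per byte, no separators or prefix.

a9e18db4a8afe5

ctA ⊕ ctB = (M1 ⊕ K) ⊕ (M2 ⊕ K) = M1 ⊕ M2 — the shared key cancels under XOR.
49 ⊕ e0 = a9
1a ⊕ fb = e1
fe ⊕ 73 = 8d
c3 ⊕ 77 = b4
2a ⊕ 82 = a8
dc ⊕ 73 = af
d4 ⊕ 31 = e5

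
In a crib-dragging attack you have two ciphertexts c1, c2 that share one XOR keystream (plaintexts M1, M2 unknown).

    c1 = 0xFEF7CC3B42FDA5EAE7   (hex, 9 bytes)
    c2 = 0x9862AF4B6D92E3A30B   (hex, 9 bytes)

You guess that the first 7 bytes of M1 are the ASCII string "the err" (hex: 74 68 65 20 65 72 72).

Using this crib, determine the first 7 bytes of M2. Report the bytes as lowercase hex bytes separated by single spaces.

First, c1 ⊕ c2 = (M1 ⊕ K) ⊕ (M2 ⊕ K) = M1 ⊕ M2, so the key drops out. Then M2 = (M1 ⊕ M2) ⊕ M1 over the first 7 bytes.
byte 0: (fe xor 98) xor 74 = 66 xor 74 = 12
byte 1: (f7 xor 62) xor 68 = 95 xor 68 = fd
byte 2: (cc xor af) xor 65 = 63 xor 65 = 06
byte 3: (3b xor 4b) xor 20 = 70 xor 20 = 50
byte 4: (42 xor 6d) xor 65 = 2f xor 65 = 4a
byte 5: (fd xor 92) xor 72 = 6f xor 72 = 1d
byte 6: (a5 xor e3) xor 72 = 46 xor 72 = 34

12 fd 06 50 4a 1d 34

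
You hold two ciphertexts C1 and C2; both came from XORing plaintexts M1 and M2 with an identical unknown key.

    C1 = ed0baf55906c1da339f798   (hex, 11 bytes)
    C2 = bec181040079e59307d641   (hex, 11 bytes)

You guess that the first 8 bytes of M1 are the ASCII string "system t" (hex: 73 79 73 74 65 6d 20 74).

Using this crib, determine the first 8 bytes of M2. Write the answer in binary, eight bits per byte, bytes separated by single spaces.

00100000 10110011 01011101 00100101 11110101 01111000 11011000 01000100

First, C1 ⊕ C2 = (M1 ⊕ K) ⊕ (M2 ⊕ K) = M1 ⊕ M2, so the key drops out. Then M2 = (M1 ⊕ M2) ⊕ M1 over the first 8 bytes.
byte 0: (ed ^ be) ^ 73 = 53 ^ 73 = 20
byte 1: (0b ^ c1) ^ 79 = ca ^ 79 = b3
byte 2: (af ^ 81) ^ 73 = 2e ^ 73 = 5d
byte 3: (55 ^ 04) ^ 74 = 51 ^ 74 = 25
byte 4: (90 ^ 00) ^ 65 = 90 ^ 65 = f5
byte 5: (6c ^ 79) ^ 6d = 15 ^ 6d = 78
byte 6: (1d ^ e5) ^ 20 = f8 ^ 20 = d8
byte 7: (a3 ^ 93) ^ 74 = 30 ^ 74 = 44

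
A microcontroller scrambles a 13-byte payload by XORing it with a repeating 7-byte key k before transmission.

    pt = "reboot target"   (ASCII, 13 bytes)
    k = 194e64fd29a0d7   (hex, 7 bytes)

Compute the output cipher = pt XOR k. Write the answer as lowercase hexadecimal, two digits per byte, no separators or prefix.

The 7-byte key repeats, so the effective keystream is 19 4e 64 fd 29 a0 d7 19 4e 64 fd 29 a0.
byte 0: 72 ⊕ 19 = 6b
byte 1: 65 ⊕ 4e = 2b
byte 2: 62 ⊕ 64 = 06
byte 3: 6f ⊕ fd = 92
byte 4: 6f ⊕ 29 = 46
byte 5: 74 ⊕ a0 = d4
byte 6: 20 ⊕ d7 = f7
byte 7: 74 ⊕ 19 = 6d
byte 8: 61 ⊕ 4e = 2f
byte 9: 72 ⊕ 64 = 16
byte 10: 67 ⊕ fd = 9a
byte 11: 65 ⊕ 29 = 4c
byte 12: 74 ⊕ a0 = d4

6b2b069246d4f76d2f169a4cd4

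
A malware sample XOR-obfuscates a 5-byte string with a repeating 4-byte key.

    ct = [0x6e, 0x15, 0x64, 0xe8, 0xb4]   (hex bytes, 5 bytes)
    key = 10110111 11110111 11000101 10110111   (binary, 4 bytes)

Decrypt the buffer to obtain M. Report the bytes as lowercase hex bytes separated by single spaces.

The 4-byte key repeats, so the effective keystream is b7 f7 c5 b7 b7.
byte 0: 6e XOR b7 = d9
byte 1: 15 XOR f7 = e2
byte 2: 64 XOR c5 = a1
byte 3: e8 XOR b7 = 5f
byte 4: b4 XOR b7 = 03

d9 e2 a1 5f 03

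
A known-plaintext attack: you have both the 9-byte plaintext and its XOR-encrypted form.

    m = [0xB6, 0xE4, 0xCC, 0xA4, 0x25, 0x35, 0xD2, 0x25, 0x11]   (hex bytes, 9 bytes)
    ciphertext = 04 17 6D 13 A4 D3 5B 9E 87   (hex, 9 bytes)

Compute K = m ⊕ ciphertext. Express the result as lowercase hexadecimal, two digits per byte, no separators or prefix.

Since ciphertext = m ⊕ K, XORing both sides with m gives K = m ⊕ ciphertext.
b6 xor 04 = b2
e4 xor 17 = f3
cc xor 6d = a1
a4 xor 13 = b7
25 xor a4 = 81
35 xor d3 = e6
d2 xor 5b = 89
25 xor 9e = bb
11 xor 87 = 96

b2f3a1b781e689bb96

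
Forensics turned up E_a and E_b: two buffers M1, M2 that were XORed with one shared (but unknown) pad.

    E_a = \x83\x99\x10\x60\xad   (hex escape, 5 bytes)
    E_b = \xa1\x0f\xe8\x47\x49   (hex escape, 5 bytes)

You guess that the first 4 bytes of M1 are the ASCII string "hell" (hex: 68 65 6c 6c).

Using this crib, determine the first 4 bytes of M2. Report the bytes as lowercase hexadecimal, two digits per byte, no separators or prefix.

4af3944b

First, E_a ⊕ E_b = (M1 ⊕ K) ⊕ (M2 ⊕ K) = M1 ⊕ M2, so the key drops out. Then M2 = (M1 ⊕ M2) ⊕ M1 over the first 4 bytes.
byte 0: (83 ^ a1) ^ 68 = 22 ^ 68 = 4a
byte 1: (99 ^ 0f) ^ 65 = 96 ^ 65 = f3
byte 2: (10 ^ e8) ^ 6c = f8 ^ 6c = 94
byte 3: (60 ^ 47) ^ 6c = 27 ^ 6c = 4b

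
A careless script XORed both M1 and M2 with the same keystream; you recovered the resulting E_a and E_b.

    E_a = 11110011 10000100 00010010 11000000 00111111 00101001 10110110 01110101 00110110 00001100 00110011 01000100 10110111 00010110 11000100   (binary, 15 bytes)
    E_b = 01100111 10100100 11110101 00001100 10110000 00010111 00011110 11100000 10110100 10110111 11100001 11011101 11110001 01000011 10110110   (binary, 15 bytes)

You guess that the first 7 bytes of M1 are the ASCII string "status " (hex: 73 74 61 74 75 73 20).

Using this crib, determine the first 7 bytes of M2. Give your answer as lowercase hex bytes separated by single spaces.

First, E_a ⊕ E_b = (M1 ⊕ K) ⊕ (M2 ⊕ K) = M1 ⊕ M2, so the key drops out. Then M2 = (M1 ⊕ M2) ⊕ M1 over the first 7 bytes.
byte 0: (f3 XOR 67) XOR 73 = 94 XOR 73 = e7
byte 1: (84 XOR a4) XOR 74 = 20 XOR 74 = 54
byte 2: (12 XOR f5) XOR 61 = e7 XOR 61 = 86
byte 3: (c0 XOR 0c) XOR 74 = cc XOR 74 = b8
byte 4: (3f XOR b0) XOR 75 = 8f XOR 75 = fa
byte 5: (29 XOR 17) XOR 73 = 3e XOR 73 = 4d
byte 6: (b6 XOR 1e) XOR 20 = a8 XOR 20 = 88

e7 54 86 b8 fa 4d 88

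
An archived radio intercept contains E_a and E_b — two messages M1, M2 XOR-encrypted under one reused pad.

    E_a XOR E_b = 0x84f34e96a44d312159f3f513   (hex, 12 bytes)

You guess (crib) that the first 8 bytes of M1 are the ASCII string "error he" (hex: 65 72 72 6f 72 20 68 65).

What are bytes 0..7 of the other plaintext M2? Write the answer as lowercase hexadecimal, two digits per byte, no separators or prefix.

e1813cf9d66d5944

Since E_a ⊕ E_b = M1 ⊕ M2, XORing with the guessed M1 bytes yields the corresponding M2 bytes: M2 = (E_a ⊕ E_b) ⊕ M1.
byte 0: 84 XOR 65 = e1
byte 1: f3 XOR 72 = 81
byte 2: 4e XOR 72 = 3c
byte 3: 96 XOR 6f = f9
byte 4: a4 XOR 72 = d6
byte 5: 4d XOR 20 = 6d
byte 6: 31 XOR 68 = 59
byte 7: 21 XOR 65 = 44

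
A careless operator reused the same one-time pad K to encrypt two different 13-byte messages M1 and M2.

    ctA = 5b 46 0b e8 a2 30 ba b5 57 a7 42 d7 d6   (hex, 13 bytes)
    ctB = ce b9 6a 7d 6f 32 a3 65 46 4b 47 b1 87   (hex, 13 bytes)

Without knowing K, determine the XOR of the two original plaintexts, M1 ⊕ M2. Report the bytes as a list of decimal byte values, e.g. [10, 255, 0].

ctA ⊕ ctB = (M1 ⊕ K) ⊕ (M2 ⊕ K) = M1 ⊕ M2 — the shared key cancels under XOR.
5b ⊕ ce = 95
46 ⊕ b9 = ff
0b ⊕ 6a = 61
e8 ⊕ 7d = 95
a2 ⊕ 6f = cd
30 ⊕ 32 = 02
ba ⊕ a3 = 19
b5 ⊕ 65 = d0
57 ⊕ 46 = 11
a7 ⊕ 4b = ec
42 ⊕ 47 = 05
d7 ⊕ b1 = 66
d6 ⊕ 87 = 51

[149, 255, 97, 149, 205, 2, 25, 208, 17, 236, 5, 102, 81]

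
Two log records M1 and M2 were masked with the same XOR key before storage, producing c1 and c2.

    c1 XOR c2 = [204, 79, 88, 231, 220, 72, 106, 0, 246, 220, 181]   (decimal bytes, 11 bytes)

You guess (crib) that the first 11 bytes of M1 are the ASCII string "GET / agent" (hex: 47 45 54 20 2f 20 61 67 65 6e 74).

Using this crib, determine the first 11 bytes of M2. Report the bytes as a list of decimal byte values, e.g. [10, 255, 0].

Since c1 ⊕ c2 = M1 ⊕ M2, XORing with the guessed M1 bytes yields the corresponding M2 bytes: M2 = (c1 ⊕ c2) ⊕ M1.
byte 0: 204 XOR  71 = 139
byte 1:  79 XOR  69 =  10
byte 2:  88 XOR  84 =  12
byte 3: 231 XOR  32 = 199
byte 4: 220 XOR  47 = 243
byte 5:  72 XOR  32 = 104
byte 6: 106 XOR  97 =  11
byte 7:   0 XOR 103 = 103
byte 8: 246 XOR 101 = 147
byte 9: 220 XOR 110 = 178
byte 10: 181 XOR 116 = 193

[139, 10, 12, 199, 243, 104, 11, 103, 147, 178, 193]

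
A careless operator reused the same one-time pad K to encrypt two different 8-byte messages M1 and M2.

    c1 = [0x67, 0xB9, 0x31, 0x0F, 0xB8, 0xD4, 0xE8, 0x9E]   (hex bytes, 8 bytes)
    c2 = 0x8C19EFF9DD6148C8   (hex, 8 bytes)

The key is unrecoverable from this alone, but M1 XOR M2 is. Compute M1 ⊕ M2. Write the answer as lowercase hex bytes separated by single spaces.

eb a0 de f6 65 b5 a0 56

c1 ⊕ c2 = (M1 ⊕ K) ⊕ (M2 ⊕ K) = M1 ⊕ M2 — the shared key cancels under XOR.
67 xor 8c = eb
b9 xor 19 = a0
31 xor ef = de
0f xor f9 = f6
b8 xor dd = 65
d4 xor 61 = b5
e8 xor 48 = a0
9e xor c8 = 56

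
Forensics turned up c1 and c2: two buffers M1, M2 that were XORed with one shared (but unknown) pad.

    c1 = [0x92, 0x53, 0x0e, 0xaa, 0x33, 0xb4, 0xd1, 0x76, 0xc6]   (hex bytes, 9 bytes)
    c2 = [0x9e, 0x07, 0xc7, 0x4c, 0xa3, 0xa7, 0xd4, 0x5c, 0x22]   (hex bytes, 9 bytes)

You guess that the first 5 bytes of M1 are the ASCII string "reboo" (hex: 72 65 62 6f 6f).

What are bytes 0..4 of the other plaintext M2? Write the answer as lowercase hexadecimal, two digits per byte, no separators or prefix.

7e31ab89ff

First, c1 ⊕ c2 = (M1 ⊕ K) ⊕ (M2 ⊕ K) = M1 ⊕ M2, so the key drops out. Then M2 = (M1 ⊕ M2) ⊕ M1 over the first 5 bytes.
byte 0: (92 XOR 9e) XOR 72 = 0c XOR 72 = 7e
byte 1: (53 XOR 07) XOR 65 = 54 XOR 65 = 31
byte 2: (0e XOR c7) XOR 62 = c9 XOR 62 = ab
byte 3: (aa XOR 4c) XOR 6f = e6 XOR 6f = 89
byte 4: (33 XOR a3) XOR 6f = 90 XOR 6f = ff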